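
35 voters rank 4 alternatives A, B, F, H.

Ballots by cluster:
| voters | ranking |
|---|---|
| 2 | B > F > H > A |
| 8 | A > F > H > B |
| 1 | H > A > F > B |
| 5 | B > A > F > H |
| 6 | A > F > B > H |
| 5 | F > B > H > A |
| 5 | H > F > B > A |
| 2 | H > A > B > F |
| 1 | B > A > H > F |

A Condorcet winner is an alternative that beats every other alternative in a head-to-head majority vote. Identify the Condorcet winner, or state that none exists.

none

Pairwise majorities:
A vs B: A preferred on 8+1+6+2 = 17 ballots; B wins 18–17.
A vs F: A is ranked higher on 8+1+5+6+2+1 = 23 ballots, F on 12. A wins 23–12.
A vs H: A preferred on 8+5+6+1 = 20 ballots; A wins 20–15.
B vs F: 10 to 25, F.
B vs H: 2+5+6+5+1 = 19 for B, 16 for H — B by 19–16.
F vs H: F preferred on 2+8+5+6+5 = 26 ballots; F wins 26–9.
No alternative is unbeaten: A loses to B; B loses to F; F loses to A; H loses to A. In particular A > F > B > A is a majority cycle — no Condorcet winner exists.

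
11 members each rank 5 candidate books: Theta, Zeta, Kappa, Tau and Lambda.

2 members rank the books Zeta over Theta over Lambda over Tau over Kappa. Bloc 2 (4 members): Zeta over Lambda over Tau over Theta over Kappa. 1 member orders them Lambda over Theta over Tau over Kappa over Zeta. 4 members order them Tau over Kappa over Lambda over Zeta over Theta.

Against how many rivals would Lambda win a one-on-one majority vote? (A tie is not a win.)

3

Lambda against each rival (11 members):
Lambda vs Theta: Lambda, 9–2.
Lambda vs Zeta: Zeta wins 6–5.
Lambda vs Kappa: Lambda preferred on 2+4+1 = 7 ballots; Lambda wins 7–4.
Lambda vs Tau: Lambda is ranked higher on 2+4+1 = 7 ballots, Tau on 4. Lambda wins 7–4.
Lambda beats Theta, Kappa, Tau; loses to Zeta — 3 pairwise wins.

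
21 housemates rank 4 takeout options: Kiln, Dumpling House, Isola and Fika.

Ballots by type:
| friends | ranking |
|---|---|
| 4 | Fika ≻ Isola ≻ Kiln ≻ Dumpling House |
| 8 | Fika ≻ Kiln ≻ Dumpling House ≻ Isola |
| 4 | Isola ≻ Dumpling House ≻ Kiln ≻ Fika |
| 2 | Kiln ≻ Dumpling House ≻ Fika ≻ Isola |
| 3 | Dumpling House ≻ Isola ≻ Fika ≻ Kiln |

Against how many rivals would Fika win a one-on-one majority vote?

Fika against each rival (21 friends):
Fika vs Kiln: Fika preferred on 4+8+3 = 15 ballots; Fika wins 15–6.
Fika vs Dumpling House: 4+8 = 12 for Fika, 9 for Dumpling House — Fika by 12–9.
Fika–Isola: Fika 14–7.
Fika beats Kiln, Dumpling House, Isola — 3 pairwise wins.

3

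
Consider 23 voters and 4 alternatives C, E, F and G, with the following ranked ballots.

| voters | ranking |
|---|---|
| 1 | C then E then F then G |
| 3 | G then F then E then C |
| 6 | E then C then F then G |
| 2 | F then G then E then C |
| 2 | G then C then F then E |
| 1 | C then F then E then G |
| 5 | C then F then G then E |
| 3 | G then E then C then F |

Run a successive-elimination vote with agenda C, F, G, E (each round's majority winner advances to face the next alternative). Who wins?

E

Round 1: C vs F — 18–5, C advances.
Round 2: C vs G — 13–10, C advances.
Round 3: C vs E — 9–14, E advances.
The agenda winner is E.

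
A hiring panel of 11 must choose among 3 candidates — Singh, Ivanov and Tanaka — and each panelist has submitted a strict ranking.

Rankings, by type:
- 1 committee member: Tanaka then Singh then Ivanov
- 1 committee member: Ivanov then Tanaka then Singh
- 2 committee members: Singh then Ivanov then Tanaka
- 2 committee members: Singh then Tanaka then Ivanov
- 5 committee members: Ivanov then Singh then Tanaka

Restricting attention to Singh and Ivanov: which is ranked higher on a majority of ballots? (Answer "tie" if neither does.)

Ivanov

Ballots ranking Singh above Ivanov: 1 + 2 + 2 = 5.
Ballots ranking Ivanov above Singh: 11 − 5 = 6.
Ivanov wins the head-to-head 6–5.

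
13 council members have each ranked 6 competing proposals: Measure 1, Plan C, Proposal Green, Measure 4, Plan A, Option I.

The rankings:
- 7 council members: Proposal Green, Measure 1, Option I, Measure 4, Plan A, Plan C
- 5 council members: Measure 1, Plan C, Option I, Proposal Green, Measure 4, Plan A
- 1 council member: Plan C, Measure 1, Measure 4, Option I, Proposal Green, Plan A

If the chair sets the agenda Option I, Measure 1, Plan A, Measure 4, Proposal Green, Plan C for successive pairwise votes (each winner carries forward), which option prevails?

Round 1: Option I vs Measure 1 — 0–13, Measure 1 advances.
Round 2: Measure 1 vs Plan A — 13–0, Measure 1 advances.
Round 3: Measure 1 vs Measure 4 — 13–0, Measure 1 advances.
Round 4: Measure 1 vs Proposal Green — 6–7, Proposal Green advances.
Round 5: Proposal Green vs Plan C — 7–6, Proposal Green advances.
The agenda winner is Proposal Green.

Proposal Green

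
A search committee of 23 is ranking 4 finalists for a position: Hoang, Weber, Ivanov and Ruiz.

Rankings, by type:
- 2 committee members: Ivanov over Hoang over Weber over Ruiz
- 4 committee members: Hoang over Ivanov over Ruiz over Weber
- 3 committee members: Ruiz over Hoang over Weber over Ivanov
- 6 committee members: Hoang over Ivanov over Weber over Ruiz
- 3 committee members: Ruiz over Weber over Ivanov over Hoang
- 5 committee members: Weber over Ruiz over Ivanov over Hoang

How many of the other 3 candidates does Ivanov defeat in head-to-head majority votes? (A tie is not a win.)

2

Ivanov against each rival (23 committee members):
Ivanov vs Hoang: 2+3+5 = 10 for Ivanov, 13 for Hoang — Hoang by 13–10.
Ivanov vs Weber: Ivanov preferred on 2+4+6 = 12 ballots; Ivanov wins 12–11.
Ivanov vs Ruiz: Ivanov wins 12–11.
Ivanov beats Weber, Ruiz; loses to Hoang — 2 pairwise wins.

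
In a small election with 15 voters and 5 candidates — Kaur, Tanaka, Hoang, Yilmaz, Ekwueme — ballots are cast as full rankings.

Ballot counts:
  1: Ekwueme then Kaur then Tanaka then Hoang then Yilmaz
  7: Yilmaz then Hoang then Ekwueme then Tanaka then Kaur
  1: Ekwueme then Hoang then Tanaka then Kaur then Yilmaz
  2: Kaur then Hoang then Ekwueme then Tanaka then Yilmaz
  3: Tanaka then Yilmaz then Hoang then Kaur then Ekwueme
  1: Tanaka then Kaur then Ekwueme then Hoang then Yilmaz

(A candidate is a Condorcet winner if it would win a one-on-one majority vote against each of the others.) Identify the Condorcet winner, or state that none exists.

Pairwise majorities:
Kaur vs Tanaka: Kaur is ranked higher on 1+2 = 3 ballots, Tanaka on 12. Tanaka wins 12–3.
Kaur vs Hoang: 1+2+1 = 4 for Kaur, 11 for Hoang — Hoang by 11–4.
Kaur vs Yilmaz: 5 to 10, Yilmaz.
Kaur vs Ekwueme: 2+3+1 = 6 for Kaur, 9 for Ekwueme — Ekwueme by 9–6.
Tanaka vs Hoang: 1+3+1 = 5 for Tanaka, 10 for Hoang — Hoang by 10–5.
Tanaka vs Yilmaz: Tanaka is ranked higher on 1+1+2+3+1 = 8 ballots, Yilmaz on 7. Tanaka wins 8–7.
Tanaka vs Ekwueme: Tanaka is ranked higher on 3+1 = 4 ballots, Ekwueme on 11. Ekwueme wins 11–4.
Hoang vs Yilmaz: Hoang is ranked higher on 1+1+2+1 = 5 ballots, Yilmaz on 10. Yilmaz wins 10–5.
Hoang vs Ekwueme: 12 to 3, Hoang.
Yilmaz vs Ekwueme: Yilmaz preferred on 7+3 = 10 ballots; Yilmaz wins 10–5.
No candidate is unbeaten: Kaur loses to Tanaka; Tanaka loses to Hoang; Hoang loses to Yilmaz; Yilmaz loses to Tanaka; Ekwueme loses to Hoang. In particular Tanaka → Yilmaz → Hoang → Tanaka is a majority cycle — no Condorcet winner exists.

none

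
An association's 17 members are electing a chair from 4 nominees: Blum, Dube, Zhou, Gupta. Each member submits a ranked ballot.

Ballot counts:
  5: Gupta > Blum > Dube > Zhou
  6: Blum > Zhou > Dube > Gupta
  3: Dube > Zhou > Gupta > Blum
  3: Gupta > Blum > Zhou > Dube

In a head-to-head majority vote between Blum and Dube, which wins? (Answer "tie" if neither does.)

Ballots ranking Blum above Dube: 5 + 6 + 3 = 14.
Ballots ranking Dube above Blum: 17 − 14 = 3.
Blum wins the head-to-head 14–3.

Blum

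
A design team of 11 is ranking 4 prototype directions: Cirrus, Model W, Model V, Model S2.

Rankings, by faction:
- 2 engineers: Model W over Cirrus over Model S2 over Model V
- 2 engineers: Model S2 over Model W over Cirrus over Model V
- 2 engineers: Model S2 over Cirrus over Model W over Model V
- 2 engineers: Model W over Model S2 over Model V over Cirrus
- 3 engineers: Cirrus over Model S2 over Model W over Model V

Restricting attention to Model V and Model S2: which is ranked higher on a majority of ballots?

No ballot ranks Model V above Model S2: 0.
Ballots ranking Model S2 above Model V: 11 − 0 = 11.
Model S2 wins the head-to-head 11–0.

Model S2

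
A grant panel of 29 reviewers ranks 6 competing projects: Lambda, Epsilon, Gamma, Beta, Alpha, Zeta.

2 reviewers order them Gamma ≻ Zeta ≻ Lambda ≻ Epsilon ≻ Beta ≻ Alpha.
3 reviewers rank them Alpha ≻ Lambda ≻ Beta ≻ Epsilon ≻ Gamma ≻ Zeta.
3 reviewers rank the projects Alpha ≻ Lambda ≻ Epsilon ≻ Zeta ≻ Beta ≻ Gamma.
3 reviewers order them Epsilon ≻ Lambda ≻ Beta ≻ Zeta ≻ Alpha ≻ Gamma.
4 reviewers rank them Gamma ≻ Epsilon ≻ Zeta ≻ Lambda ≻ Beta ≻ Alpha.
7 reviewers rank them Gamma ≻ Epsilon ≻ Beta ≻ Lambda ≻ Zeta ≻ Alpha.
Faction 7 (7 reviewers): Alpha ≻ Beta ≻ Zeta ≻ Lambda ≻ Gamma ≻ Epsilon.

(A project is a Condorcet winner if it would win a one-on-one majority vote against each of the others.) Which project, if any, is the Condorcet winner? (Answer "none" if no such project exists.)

Lambda

Head-to-head results (29 reviewers):
Lambda vs Epsilon: 2+3+3+7 = 15 for Lambda, 14 for Epsilon — Lambda by 15–14.
Lambda vs Gamma: Lambda is ranked higher on 3+3+3+7 = 16 ballots, Gamma on 13. Lambda wins 16–13.
Lambda vs Beta: 15 to 14, Lambda.
Lambda vs Alpha: Lambda preferred on 2+3+4+7 = 16 ballots; Lambda wins 16–13.
Lambda vs Zeta: 16 to 13, Lambda.
Epsilon vs Gamma: 9 to 20, Gamma.
Epsilon vs Beta: Epsilon is ranked higher on 2+3+3+4+7 = 19 ballots, Beta on 10. Epsilon wins 19–10.
Epsilon vs Alpha: 16 to 13, Epsilon.
Epsilon vs Zeta: 20 to 9, Epsilon.
Gamma vs Beta: 13 to 16, Beta.
Gamma vs Alpha: Gamma is ranked higher on 2+4+7 = 13 ballots, Alpha on 16. Alpha wins 16–13.
Gamma vs Zeta: Gamma preferred on 2+3+4+7 = 16 ballots; Gamma wins 16–13.
Beta vs Alpha: Beta preferred on 2+3+4+7 = 16 ballots; Beta wins 16–13.
Beta vs Zeta: Beta is ranked higher on 3+3+7+7 = 20 ballots, Zeta on 9. Beta wins 20–9.
Alpha vs Zeta: Alpha preferred on 3+3+7 = 13 ballots; Zeta wins 16–13.
Lambda wins every pairwise contest, so Lambda is the Condorcet winner.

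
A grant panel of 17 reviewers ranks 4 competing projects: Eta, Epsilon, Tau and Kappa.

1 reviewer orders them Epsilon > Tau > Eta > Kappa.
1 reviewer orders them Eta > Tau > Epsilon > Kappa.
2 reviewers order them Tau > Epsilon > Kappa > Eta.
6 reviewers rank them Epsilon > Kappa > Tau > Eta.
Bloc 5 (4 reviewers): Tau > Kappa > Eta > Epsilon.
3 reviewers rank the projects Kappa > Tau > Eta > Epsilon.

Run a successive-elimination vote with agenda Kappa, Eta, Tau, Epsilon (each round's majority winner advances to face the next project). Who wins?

Epsilon

Round 1: Kappa vs Eta — 15–2, Kappa advances.
Round 2: Kappa vs Tau — 9–8, Kappa advances.
Round 3: Kappa vs Epsilon — 7–10, Epsilon advances.
Epsilon survives the agenda.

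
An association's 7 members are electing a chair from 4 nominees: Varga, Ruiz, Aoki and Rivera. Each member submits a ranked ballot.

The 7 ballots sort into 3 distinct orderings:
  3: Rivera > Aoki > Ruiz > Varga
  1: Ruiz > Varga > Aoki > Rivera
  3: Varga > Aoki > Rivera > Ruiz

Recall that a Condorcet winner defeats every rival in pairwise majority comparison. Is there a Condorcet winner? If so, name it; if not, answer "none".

Pairwise majorities:
Varga vs Ruiz: Ruiz, 4–3.
Varga vs Aoki: Varga, 4–3.
Varga vs Rivera: Varga, 4–3.
Ruiz vs Aoki: Aoki, 6–1.
Ruiz vs Rivera: Rivera, 6–1.
Aoki vs Rivera: Aoki wins 4–3.
Each candidate drops at least one matchup (Varga loses to Ruiz; Ruiz loses to Aoki; Aoki loses to Varga; Rivera loses to Varga); the cycle Varga > Aoki > Ruiz > Varga rules out a Condorcet winner.

none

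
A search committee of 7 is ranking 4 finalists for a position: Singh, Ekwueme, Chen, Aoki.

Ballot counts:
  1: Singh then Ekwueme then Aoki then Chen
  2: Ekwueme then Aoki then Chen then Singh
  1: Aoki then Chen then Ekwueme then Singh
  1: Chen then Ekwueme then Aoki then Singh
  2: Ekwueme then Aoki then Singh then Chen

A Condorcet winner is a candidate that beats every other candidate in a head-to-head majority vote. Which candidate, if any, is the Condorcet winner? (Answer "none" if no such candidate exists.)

Head-to-head results (7 committee members):
Singh vs Ekwueme: 1 to 6, Ekwueme.
Singh vs Chen: 1+2 = 3 for Singh, 4 for Chen — Chen by 4–3.
Singh vs Aoki: Singh preferred on 1 ballot; Aoki wins 6–1.
Ekwueme vs Chen: Ekwueme wins 5–2.
Ekwueme vs Aoki: 6 to 1, Ekwueme.
Chen vs Aoki: 1 for Chen, 6 for Aoki — Aoki by 6–1.
Ekwueme beats each of Singh, Chen, Aoki — Ekwueme is the Condorcet winner.

Ekwueme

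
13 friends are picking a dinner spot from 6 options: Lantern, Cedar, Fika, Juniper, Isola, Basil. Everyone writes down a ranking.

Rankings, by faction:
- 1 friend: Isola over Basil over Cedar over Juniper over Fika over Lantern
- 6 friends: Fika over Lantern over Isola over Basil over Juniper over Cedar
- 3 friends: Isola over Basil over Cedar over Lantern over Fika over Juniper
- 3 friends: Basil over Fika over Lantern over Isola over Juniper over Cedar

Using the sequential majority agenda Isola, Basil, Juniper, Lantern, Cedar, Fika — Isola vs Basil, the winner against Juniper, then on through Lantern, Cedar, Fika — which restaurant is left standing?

Fika

Round 1: Isola vs Basil — 10–3, Isola advances.
Round 2: Isola vs Juniper — 13–0, Isola advances.
Round 3: Isola vs Lantern — 4–9, Lantern advances.
Round 4: Lantern vs Cedar — 9–4, Lantern advances.
Round 5: Lantern vs Fika — 3–10, Fika advances.
Fika survives the agenda.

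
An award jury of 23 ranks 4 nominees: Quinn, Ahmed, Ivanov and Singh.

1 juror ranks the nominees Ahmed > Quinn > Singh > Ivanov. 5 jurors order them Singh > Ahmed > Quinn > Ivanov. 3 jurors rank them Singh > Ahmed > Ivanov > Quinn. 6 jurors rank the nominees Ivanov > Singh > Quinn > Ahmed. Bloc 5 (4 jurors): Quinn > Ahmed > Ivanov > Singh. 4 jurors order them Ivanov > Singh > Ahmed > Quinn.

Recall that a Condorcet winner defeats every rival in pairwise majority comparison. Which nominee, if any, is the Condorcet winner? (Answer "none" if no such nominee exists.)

Pairwise majorities:
Quinn–Ahmed: Ahmed 13–10.
Quinn–Ivanov: Ivanov 13–10.
Quinn vs Singh: Singh, 18–5.
Ahmed–Ivanov: Ahmed 13–10.
Ahmed–Singh: Singh 18–5.
Ivanov vs Singh: Ivanov, 14–9.
No nominee is unbeaten: Quinn loses to Ahmed; Ahmed loses to Singh; Ivanov loses to Ahmed; Singh loses to Ivanov. In particular Ahmed → Ivanov → Singh → Ahmed is a majority cycle — no Condorcet winner exists.

none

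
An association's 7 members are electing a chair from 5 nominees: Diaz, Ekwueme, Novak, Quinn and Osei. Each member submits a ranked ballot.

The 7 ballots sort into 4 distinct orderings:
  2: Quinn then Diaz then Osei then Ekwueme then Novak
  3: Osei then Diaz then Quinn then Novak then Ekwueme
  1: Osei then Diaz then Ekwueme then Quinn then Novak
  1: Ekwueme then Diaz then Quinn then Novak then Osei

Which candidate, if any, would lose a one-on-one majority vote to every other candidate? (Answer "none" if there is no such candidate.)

Head-to-head results (7 voters):
Diaz vs Ekwueme: Diaz preferred on 2+3+1 = 6 ballots; Diaz wins 6–1.
Diaz–Novak: Diaz 7–0.
Diaz–Quinn: Diaz 5–2.
Diaz vs Osei: 3 to 4, Osei.
Ekwueme vs Novak: Ekwueme is ranked higher on 2+1+1 = 4 ballots, Novak on 3. Ekwueme wins 4–3.
Ekwueme–Quinn: Quinn 5–2.
Ekwueme vs Osei: Osei, 6–1.
Novak vs Quinn: Quinn wins 7–0.
Novak vs Osei: Novak is ranked higher on 1 ballot, Osei on 6. Osei wins 6–1.
Quinn vs Osei: Quinn preferred on 2+1 = 3 ballots; Osei wins 4–3.
Only Novak has no wins; Novak is the Condorcet loser.

Novak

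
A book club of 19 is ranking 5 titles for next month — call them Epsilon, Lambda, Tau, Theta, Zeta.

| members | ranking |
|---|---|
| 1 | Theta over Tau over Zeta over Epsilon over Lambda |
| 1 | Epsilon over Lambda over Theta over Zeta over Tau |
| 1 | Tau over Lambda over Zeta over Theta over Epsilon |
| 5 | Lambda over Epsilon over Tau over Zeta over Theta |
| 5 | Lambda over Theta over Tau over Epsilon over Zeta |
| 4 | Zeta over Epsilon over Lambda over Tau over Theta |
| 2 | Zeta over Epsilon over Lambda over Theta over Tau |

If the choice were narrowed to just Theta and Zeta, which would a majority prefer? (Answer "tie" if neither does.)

Zeta

Ballots ranking Theta above Zeta: 1 + 1 + 5 = 7.
Ballots ranking Zeta above Theta: 19 − 7 = 12.
Zeta wins the head-to-head 12–7.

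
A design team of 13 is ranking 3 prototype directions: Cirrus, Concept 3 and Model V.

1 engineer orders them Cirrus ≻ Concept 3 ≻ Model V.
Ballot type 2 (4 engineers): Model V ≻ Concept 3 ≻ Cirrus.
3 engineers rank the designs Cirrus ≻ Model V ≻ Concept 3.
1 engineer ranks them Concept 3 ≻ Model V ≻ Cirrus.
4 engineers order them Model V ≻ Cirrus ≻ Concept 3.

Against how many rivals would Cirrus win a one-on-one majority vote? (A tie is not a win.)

Cirrus against each rival (13 engineers):
Cirrus vs Concept 3: Cirrus preferred on 1+3+4 = 8 ballots; Cirrus wins 8–5.
Cirrus vs Model V: Model V, 9–4.
Cirrus beats Concept 3; loses to Model V — 1 pairwise win.

1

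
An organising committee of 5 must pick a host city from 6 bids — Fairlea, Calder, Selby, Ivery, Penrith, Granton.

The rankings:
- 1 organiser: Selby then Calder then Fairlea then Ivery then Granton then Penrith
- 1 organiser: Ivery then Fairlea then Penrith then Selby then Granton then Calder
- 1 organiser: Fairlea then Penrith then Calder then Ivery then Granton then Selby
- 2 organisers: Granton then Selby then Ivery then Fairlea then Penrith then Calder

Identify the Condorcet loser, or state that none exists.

Pairwise majorities:
Fairlea vs Calder: 1+1+2 = 4 for Fairlea, 1 for Calder — Fairlea by 4–1.
Fairlea vs Selby: 2 to 3, Selby.
Fairlea vs Ivery: 2 to 3, Ivery.
Fairlea vs Penrith: Fairlea wins 5–0.
Fairlea–Granton: Fairlea 3–2.
Calder vs Selby: Selby wins 4–1.
Calder vs Ivery: Calder is ranked higher on 1+1 = 2 ballots, Ivery on 3. Ivery wins 3–2.
Calder vs Penrith: Calder is ranked higher on 1 ballot, Penrith on 4. Penrith wins 4–1.
Calder vs Granton: 1+1 = 2 for Calder, 3 for Granton — Granton by 3–2.
Selby–Ivery: Selby 3–2.
Selby vs Penrith: Selby, 3–2.
Selby vs Granton: 1+1 = 2 for Selby, 3 for Granton — Granton by 3–2.
Ivery vs Penrith: Ivery wins 4–1.
Ivery vs Granton: Ivery preferred on 1+1+1 = 3 ballots; Ivery wins 3–2.
Penrith vs Granton: Granton, 3–2.
Calder loses to every other city — it is the Condorcet loser.

Calder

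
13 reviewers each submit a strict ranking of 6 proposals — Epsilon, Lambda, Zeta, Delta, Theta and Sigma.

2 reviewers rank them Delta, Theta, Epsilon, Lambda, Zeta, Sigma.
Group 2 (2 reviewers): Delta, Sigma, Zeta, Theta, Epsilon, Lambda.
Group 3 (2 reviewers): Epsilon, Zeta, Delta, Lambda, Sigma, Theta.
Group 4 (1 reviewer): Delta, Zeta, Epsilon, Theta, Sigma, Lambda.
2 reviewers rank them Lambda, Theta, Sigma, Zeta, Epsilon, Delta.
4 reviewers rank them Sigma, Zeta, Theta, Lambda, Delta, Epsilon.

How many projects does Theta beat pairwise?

2

Theta against each rival (13 reviewers):
Theta vs Epsilon: Theta is ranked higher on 2+2+2+4 = 10 ballots, Epsilon on 3. Theta wins 10–3.
Theta vs Lambda: Theta, 9–4.
Theta–Zeta: Zeta 9–4.
Theta vs Delta: Delta, 7–6.
Theta vs Sigma: Theta is ranked higher on 2+1+2 = 5 ballots, Sigma on 8. Sigma wins 8–5.
Theta beats Epsilon, Lambda; loses to Zeta, Delta, Sigma — 2 pairwise wins.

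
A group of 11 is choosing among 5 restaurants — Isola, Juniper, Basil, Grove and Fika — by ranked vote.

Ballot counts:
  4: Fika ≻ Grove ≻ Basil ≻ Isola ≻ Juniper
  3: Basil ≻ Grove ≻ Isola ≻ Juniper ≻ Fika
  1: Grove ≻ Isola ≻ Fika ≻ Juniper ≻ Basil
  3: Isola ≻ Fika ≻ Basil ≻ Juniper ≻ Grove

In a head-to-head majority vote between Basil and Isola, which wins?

Basil

Ballots ranking Basil above Isola: 4 + 3 = 7.
Ballots ranking Isola above Basil: 11 − 7 = 4.
Basil wins the head-to-head 7–4.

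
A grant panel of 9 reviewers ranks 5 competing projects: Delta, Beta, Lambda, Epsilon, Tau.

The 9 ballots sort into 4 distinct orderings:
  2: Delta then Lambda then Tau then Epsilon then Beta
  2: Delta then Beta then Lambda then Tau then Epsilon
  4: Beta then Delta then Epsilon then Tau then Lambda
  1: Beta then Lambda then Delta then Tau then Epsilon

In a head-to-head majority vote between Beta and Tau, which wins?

Ballots ranking Beta above Tau: 2 + 4 + 1 = 7.
Ballots ranking Tau above Beta: 9 − 7 = 2.
Beta wins the head-to-head 7–2.

Beta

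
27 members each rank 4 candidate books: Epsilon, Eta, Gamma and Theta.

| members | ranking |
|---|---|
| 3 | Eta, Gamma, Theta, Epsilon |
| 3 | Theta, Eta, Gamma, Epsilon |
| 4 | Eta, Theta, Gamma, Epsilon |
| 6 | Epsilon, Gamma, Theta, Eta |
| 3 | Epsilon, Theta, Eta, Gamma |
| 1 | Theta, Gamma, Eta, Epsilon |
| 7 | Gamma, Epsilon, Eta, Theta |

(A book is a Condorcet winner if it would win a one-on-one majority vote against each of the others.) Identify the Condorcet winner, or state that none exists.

Head-to-head results (27 members):
Epsilon vs Eta: 16 to 11, Epsilon.
Epsilon vs Gamma: 6+3 = 9 for Epsilon, 18 for Gamma — Gamma by 18–9.
Epsilon vs Theta: 16 to 11, Epsilon.
Eta vs Gamma: Eta is ranked higher on 3+3+4+3 = 13 ballots, Gamma on 14. Gamma wins 14–13.
Eta vs Theta: 3+4+7 = 14 for Eta, 13 for Theta — Eta by 14–13.
Gamma vs Theta: Gamma preferred on 3+6+7 = 16 ballots; Gamma wins 16–11.
Gamma beats each of Epsilon, Eta, Theta — Gamma is the Condorcet winner.

Gamma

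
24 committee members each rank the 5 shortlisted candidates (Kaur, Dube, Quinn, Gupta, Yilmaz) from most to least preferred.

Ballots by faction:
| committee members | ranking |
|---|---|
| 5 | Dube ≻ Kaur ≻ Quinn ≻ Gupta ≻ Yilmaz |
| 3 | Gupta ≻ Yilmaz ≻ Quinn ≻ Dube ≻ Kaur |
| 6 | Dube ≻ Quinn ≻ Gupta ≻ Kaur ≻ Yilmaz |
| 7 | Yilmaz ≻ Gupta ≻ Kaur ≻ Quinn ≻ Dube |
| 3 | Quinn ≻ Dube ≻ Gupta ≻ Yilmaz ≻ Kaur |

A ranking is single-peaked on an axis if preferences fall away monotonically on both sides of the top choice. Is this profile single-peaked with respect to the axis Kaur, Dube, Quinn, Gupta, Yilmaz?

no

Axis positions: Kaur=1, Dube=2, Quinn=3, Gupta=4, Yilmaz=5.
Faction 1 (peak Dube at position 2): ranking walks positions 2-1-3-4-5, expanding outward from the peak — single-peaked.
Faction 2 (peak Gupta at position 4): ranking walks positions 4-5-3-2-1, expanding outward from the peak — single-peaked.
Faction 3 (peak Dube at position 2): ranking walks positions 2-3-4-1-5, expanding outward from the peak — single-peaked.
Faction 4: ranking walks positions 5-4-1-3-2; Kaur is ranked above Quinn even though Quinn lies between Kaur and the peak Yilmaz on the axis — preferences dip and rise again. Not single-peaked.
Faction 5 (peak Quinn at position 3): ranking walks positions 3-2-4-5-1, expanding outward from the peak — single-peaked.
Faction 4 violates single-peakedness, so the profile is not single-peaked on this axis.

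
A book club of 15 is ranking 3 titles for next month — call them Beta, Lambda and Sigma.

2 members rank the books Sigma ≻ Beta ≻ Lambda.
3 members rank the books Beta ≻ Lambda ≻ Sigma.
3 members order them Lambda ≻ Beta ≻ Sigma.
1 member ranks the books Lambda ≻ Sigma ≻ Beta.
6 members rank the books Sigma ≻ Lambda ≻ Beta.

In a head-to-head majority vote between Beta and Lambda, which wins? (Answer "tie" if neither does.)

Ballots ranking Beta above Lambda: 2 + 3 = 5.
Ballots ranking Lambda above Beta: 15 − 5 = 10.
Lambda wins the head-to-head 10–5.

Lambda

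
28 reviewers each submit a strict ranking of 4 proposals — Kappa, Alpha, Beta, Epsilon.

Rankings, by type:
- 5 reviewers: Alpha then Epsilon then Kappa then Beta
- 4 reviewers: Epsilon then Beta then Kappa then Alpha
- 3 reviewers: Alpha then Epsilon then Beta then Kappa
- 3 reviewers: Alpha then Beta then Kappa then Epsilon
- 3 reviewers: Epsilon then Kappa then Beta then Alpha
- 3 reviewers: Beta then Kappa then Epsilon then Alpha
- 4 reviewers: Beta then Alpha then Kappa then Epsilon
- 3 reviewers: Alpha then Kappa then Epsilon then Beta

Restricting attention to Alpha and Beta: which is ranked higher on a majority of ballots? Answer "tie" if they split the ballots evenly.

tie

Ballots ranking Alpha above Beta: 5 + 3 + 3 + 3 = 14.
Ballots ranking Beta above Alpha: 28 − 14 = 14.
14–14: the pair ties.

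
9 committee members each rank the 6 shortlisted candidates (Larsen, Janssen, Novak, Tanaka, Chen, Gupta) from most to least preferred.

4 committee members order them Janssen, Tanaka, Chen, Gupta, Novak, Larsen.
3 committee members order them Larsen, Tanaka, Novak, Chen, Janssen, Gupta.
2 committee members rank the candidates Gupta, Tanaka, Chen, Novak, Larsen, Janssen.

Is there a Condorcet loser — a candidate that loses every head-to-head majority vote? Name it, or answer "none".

Pairwise majorities:
Larsen vs Janssen: Larsen wins 5–4.
Larsen vs Novak: 3 for Larsen, 6 for Novak — Novak by 6–3.
Larsen vs Tanaka: Tanaka wins 6–3.
Larsen vs Chen: Larsen preferred on 3 ballots; Chen wins 6–3.
Larsen vs Gupta: 3 to 6, Gupta.
Janssen–Novak: Novak 5–4.
Janssen vs Tanaka: Tanaka wins 5–4.
Janssen–Chen: Chen 5–4.
Janssen vs Gupta: Janssen is ranked higher on 4+3 = 7 ballots, Gupta on 2. Janssen wins 7–2.
Novak vs Tanaka: Tanaka wins 9–0.
Novak vs Chen: Novak is ranked higher on 3 ballots, Chen on 6. Chen wins 6–3.
Novak–Gupta: Gupta 6–3.
Tanaka vs Chen: Tanaka preferred on 4+3+2 = 9 ballots; Tanaka wins 9–0.
Tanaka vs Gupta: 7 to 2, Tanaka.
Chen vs Gupta: Chen wins 7–2.
Each candidate has at least one pairwise win (Larsen beats Janssen; Janssen beats Gupta; Novak beats Larsen; Tanaka beats Larsen; Chen beats Larsen; Gupta beats Larsen) — no Condorcet loser.

none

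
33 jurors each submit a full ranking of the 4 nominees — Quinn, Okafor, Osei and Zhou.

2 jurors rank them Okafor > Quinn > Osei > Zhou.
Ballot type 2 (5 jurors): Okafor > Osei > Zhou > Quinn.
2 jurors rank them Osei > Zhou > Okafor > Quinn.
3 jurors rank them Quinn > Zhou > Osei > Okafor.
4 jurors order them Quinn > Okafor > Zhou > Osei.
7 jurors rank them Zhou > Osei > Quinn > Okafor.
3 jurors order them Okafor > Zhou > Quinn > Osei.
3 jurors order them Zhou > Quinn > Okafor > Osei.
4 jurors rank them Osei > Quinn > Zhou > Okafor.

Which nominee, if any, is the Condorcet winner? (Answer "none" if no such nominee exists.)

Zhou

Head-to-head results (33 jurors):
Quinn vs Okafor: Quinn preferred on 3+4+7+3+4 = 21 ballots; Quinn wins 21–12.
Quinn vs Osei: Quinn is ranked higher on 2+3+4+3+3 = 15 ballots, Osei on 18. Osei wins 18–15.
Quinn vs Zhou: Zhou, 20–13.
Okafor vs Osei: 17 to 16, Okafor.
Okafor vs Zhou: Okafor preferred on 2+5+4+3 = 14 ballots; Zhou wins 19–14.
Osei vs Zhou: Zhou wins 20–13.
Zhou wins every pairwise contest, so Zhou is the Condorcet winner.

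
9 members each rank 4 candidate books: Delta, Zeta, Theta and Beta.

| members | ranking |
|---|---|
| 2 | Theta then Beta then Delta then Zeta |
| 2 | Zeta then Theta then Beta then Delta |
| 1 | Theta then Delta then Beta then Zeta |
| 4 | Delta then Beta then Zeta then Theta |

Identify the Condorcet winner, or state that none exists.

Head-to-head results (9 members):
Delta vs Zeta: 7 to 2, Delta.
Delta vs Theta: Delta is ranked higher on 4 ballots, Theta on 5. Theta wins 5–4.
Delta vs Beta: Delta is ranked higher on 1+4 = 5 ballots, Beta on 4. Delta wins 5–4.
Zeta vs Theta: Zeta preferred on 2+4 = 6 ballots; Zeta wins 6–3.
Zeta vs Beta: Zeta is ranked higher on 2 ballots, Beta on 7. Beta wins 7–2.
Theta vs Beta: 5 to 4, Theta.
Every book loses at least once (Delta loses to Theta; Zeta loses to Delta; Theta loses to Zeta; Beta loses to Delta). The majority relation contains the cycle Delta → Zeta → Theta → Delta, so there is no Condorcet winner.

none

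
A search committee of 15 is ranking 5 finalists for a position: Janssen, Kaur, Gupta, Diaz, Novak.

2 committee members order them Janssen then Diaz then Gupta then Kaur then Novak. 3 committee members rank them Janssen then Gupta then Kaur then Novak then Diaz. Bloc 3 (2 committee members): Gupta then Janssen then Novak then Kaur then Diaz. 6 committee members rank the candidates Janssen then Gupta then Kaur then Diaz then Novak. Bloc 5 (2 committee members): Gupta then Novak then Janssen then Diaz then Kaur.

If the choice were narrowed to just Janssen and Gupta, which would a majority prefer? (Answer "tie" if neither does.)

Janssen

Ballots ranking Janssen above Gupta: 2 + 3 + 6 = 11.
Ballots ranking Gupta above Janssen: 15 − 11 = 4.
Janssen wins the head-to-head 11–4.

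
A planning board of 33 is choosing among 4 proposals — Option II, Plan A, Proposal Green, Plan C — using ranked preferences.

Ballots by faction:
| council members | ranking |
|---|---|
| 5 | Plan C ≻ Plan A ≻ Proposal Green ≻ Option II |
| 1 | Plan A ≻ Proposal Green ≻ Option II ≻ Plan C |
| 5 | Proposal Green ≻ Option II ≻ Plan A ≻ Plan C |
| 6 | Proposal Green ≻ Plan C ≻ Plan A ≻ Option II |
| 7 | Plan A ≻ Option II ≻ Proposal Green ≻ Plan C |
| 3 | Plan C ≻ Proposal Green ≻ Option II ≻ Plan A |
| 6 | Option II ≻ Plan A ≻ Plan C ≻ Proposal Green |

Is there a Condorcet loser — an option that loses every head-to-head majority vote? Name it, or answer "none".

Plan C

Head-to-head results (33 council members):
Option II vs Plan A: Plan A, 19–14.
Option II vs Proposal Green: Proposal Green, 20–13.
Option II vs Plan C: Option II, 19–14.
Plan A vs Proposal Green: Plan A wins 19–14.
Plan A vs Plan C: 19 to 14, Plan A.
Proposal Green vs Plan C: Proposal Green is ranked higher on 1+5+6+7 = 19 ballots, Plan C on 14. Proposal Green wins 19–14.
Plan C loses to every other option — it is the Condorcet loser.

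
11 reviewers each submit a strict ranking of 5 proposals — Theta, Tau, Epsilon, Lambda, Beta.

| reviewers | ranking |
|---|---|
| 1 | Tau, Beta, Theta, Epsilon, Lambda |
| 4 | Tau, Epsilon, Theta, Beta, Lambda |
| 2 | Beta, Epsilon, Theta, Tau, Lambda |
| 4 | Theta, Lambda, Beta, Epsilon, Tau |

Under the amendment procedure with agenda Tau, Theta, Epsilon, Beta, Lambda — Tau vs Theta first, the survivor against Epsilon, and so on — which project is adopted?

Beta

Round 1: Tau vs Theta — 5–6, Theta advances.
Round 2: Theta vs Epsilon — 5–6, Epsilon advances.
Round 3: Epsilon vs Beta — 4–7, Beta advances.
Round 4: Beta vs Lambda — 7–4, Beta advances.
The agenda winner is Beta.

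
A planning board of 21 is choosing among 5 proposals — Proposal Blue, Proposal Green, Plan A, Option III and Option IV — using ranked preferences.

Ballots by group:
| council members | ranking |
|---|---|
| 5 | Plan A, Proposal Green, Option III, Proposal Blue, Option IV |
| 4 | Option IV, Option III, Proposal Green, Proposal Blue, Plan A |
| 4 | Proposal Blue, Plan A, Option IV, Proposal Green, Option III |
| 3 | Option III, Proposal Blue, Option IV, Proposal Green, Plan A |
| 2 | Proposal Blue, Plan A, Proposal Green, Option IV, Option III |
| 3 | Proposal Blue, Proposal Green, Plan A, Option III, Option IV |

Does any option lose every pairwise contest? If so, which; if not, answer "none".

Pairwise majorities:
Proposal Blue vs Proposal Green: 4+3+2+3 = 12 for Proposal Blue, 9 for Proposal Green — Proposal Blue by 12–9.
Proposal Blue vs Plan A: 16 to 5, Proposal Blue.
Proposal Blue vs Option III: Proposal Blue is ranked higher on 4+2+3 = 9 ballots, Option III on 12. Option III wins 12–9.
Proposal Blue vs Option IV: Proposal Blue preferred on 5+4+3+2+3 = 17 ballots; Proposal Blue wins 17–4.
Proposal Green vs Plan A: Proposal Green is ranked higher on 4+3+3 = 10 ballots, Plan A on 11. Plan A wins 11–10.
Proposal Green vs Option III: Proposal Green is ranked higher on 5+4+2+3 = 14 ballots, Option III on 7. Proposal Green wins 14–7.
Proposal Green vs Option IV: Option IV wins 11–10.
Plan A vs Option III: Plan A wins 14–7.
Plan A vs Option IV: Plan A is ranked higher on 5+4+2+3 = 14 ballots, Option IV on 7. Plan A wins 14–7.
Option III–Option IV: Option III 11–10.
Every option wins at least one matchup (Proposal Blue beats Proposal Green; Proposal Green beats Option III; Plan A beats Proposal Green; Option III beats Proposal Blue; Option IV beats Proposal Green), so there is no Condorcet loser.

none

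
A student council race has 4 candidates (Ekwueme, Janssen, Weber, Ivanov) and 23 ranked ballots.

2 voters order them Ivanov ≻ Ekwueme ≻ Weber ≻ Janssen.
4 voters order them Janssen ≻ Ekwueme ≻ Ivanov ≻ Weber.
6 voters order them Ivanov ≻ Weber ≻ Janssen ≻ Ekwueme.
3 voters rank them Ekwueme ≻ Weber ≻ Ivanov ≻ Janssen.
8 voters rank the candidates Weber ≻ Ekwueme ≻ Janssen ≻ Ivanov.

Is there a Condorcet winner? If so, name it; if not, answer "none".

none

Pairwise majorities:
Ekwueme vs Janssen: 13 to 10, Ekwueme.
Ekwueme vs Weber: 9 to 14, Weber.
Ekwueme vs Ivanov: Ekwueme is ranked higher on 4+3+8 = 15 ballots, Ivanov on 8. Ekwueme wins 15–8.
Janssen vs Weber: 4 for Janssen, 19 for Weber — Weber by 19–4.
Janssen vs Ivanov: 4+8 = 12 for Janssen, 11 for Ivanov — Janssen by 12–11.
Weber vs Ivanov: 3+8 = 11 for Weber, 12 for Ivanov — Ivanov by 12–11.
Every candidate loses at least once (Ekwueme loses to Weber; Janssen loses to Ekwueme; Weber loses to Ivanov; Ivanov loses to Ekwueme). The majority relation contains the cycle Ekwueme > Ivanov > Weber > Ekwueme, so there is no Condorcet winner.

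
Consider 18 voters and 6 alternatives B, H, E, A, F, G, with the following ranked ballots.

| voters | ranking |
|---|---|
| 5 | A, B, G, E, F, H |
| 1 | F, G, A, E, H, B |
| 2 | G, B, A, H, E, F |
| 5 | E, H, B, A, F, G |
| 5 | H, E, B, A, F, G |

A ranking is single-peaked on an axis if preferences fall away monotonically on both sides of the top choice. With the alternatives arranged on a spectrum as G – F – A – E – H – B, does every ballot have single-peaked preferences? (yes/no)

Axis positions: G=1, F=2, A=3, E=4, H=5, B=6.
Type 1: ranking walks positions 3-6-1-4-2-5; B is ranked above E even though E lies between B and the peak A on the axis — preferences dip and rise again. Not single-peaked.
Type 2 (peak F at position 2): ranking walks positions 2-1-3-4-5-6, expanding outward from the peak — single-peaked.
Type 3: ranking walks positions 1-6-3-5-4-2; B is ranked above F even though F lies between B and the peak G on the axis — preferences dip and rise again. Not single-peaked.
Type 4 (peak E at position 4): ranking walks positions 4-5-6-3-2-1, expanding outward from the peak — single-peaked.
Type 5 (peak H at position 5): ranking walks positions 5-4-6-3-2-1, expanding outward from the peak — single-peaked.
Type 1 violates single-peakedness, so the profile is not single-peaked on this axis.

no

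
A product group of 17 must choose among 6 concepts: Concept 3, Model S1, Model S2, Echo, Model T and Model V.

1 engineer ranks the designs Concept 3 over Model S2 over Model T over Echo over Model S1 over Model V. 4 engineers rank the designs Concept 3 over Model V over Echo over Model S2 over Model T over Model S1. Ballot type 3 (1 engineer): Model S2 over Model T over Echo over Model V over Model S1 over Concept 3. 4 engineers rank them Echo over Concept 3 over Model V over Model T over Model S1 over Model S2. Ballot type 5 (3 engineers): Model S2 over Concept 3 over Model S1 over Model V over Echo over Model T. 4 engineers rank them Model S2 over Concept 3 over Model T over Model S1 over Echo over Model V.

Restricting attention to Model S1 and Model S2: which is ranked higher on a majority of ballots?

Ballots ranking Model S1 above Model S2: 4.
Ballots ranking Model S2 above Model S1: 17 − 4 = 13.
Model S2 wins the head-to-head 13–4.

Model S2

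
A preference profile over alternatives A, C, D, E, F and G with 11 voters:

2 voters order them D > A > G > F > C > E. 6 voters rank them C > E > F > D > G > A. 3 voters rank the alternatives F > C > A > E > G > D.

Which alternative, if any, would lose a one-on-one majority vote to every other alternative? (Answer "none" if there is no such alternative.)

A

Pairwise majorities:
A vs C: C, 9–2.
A vs D: 3 for A, 8 for D — D by 8–3.
A–E: E 6–5.
A vs F: 2 for A, 9 for F — F by 9–2.
A vs G: A is ranked higher on 2+3 = 5 ballots, G on 6. G wins 6–5.
C vs D: C wins 9–2.
C vs E: C wins 11–0.
C vs F: 6 for C, 5 for F — C by 6–5.
C vs G: 9 to 2, C.
D vs E: D is ranked higher on 2 ballots, E on 9. E wins 9–2.
D–F: F 9–2.
D vs G: D, 8–3.
E vs F: E wins 6–5.
E vs G: 6+3 = 9 for E, 2 for G — E by 9–2.
F vs G: F preferred on 6+3 = 9 ballots; F wins 9–2.
A loses to every other alternative — it is the Condorcet loser.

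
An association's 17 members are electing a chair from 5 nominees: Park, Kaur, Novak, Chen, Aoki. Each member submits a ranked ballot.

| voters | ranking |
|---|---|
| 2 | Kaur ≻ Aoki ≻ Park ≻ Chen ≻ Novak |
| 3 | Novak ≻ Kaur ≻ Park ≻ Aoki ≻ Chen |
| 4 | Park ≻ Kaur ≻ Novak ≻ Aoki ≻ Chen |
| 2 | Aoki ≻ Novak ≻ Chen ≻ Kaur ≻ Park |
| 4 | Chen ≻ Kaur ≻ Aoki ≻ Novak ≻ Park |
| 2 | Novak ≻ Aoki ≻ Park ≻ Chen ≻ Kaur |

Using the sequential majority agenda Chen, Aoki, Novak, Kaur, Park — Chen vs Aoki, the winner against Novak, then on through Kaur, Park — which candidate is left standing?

Kaur

Round 1: Chen vs Aoki — 4–13, Aoki advances.
Round 2: Aoki vs Novak — 8–9, Novak advances.
Round 3: Novak vs Kaur — 7–10, Kaur advances.
Round 4: Kaur vs Park — 11–6, Kaur advances.
Kaur survives the agenda.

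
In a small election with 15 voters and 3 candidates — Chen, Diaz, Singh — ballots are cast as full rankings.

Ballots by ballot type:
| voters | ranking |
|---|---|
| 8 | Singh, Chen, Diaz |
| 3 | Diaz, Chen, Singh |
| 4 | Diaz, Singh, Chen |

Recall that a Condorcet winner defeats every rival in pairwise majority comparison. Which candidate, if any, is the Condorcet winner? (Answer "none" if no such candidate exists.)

Head-to-head results (15 voters):
Chen vs Diaz: Chen is ranked higher on 8 ballots, Diaz on 7. Chen wins 8–7.
Chen vs Singh: 3 for Chen, 12 for Singh — Singh by 12–3.
Diaz vs Singh: 3+4 = 7 for Diaz, 8 for Singh — Singh by 8–7.
Singh defeats every rival head-to-head and is the Condorcet winner.

Singh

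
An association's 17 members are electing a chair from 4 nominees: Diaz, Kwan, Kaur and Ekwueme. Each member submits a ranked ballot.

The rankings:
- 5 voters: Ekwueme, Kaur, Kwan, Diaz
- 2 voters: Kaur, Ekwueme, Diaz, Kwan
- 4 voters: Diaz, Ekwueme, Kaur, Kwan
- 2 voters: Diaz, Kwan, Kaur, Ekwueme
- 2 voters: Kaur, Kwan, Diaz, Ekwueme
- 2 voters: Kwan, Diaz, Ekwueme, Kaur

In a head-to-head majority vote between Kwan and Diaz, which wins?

Kwan

Ballots ranking Kwan above Diaz: 5 + 2 + 2 = 9.
Ballots ranking Diaz above Kwan: 17 − 9 = 8.
Kwan wins the head-to-head 9–8.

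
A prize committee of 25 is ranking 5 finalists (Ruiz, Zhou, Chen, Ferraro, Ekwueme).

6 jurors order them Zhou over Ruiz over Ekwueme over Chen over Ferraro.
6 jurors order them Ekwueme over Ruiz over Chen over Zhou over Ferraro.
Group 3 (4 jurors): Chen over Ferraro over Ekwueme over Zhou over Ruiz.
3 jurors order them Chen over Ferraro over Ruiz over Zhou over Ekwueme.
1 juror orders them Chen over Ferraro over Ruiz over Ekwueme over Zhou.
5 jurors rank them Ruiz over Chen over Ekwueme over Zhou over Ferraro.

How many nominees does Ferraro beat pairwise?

0

Ferraro against each rival (25 jurors):
Ferraro vs Ruiz: 4+3+1 = 8 for Ferraro, 17 for Ruiz — Ruiz by 17–8.
Ferraro vs Zhou: Zhou wins 17–8.
Ferraro vs Chen: Ferraro preferred on 0 ballots; Chen wins 25–0.
Ferraro vs Ekwueme: Ekwueme, 17–8.
Ferraro beats no one; loses to Ruiz, Zhou, Chen, Ekwueme — 0 pairwise wins.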